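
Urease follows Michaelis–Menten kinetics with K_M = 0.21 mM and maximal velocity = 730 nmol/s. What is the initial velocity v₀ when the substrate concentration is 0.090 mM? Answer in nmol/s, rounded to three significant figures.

219 nmol/s

v = Vmax·[S]/(Km + [S]) = 730 × 0.090 / (0.21 + 0.090)
  = 65.70 / 0.3000 = 219 nmol/s.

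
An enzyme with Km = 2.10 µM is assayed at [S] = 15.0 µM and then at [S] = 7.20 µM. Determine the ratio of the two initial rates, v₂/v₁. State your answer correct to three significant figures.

Since Vmax cancels, v₂/v₁ = [S]₂(Km+[S]₁) / [S]₁(Km+[S]₂).
= 7.20×(2.10+15.0) / (15.0×(2.10+7.20)) = 123.1/139.5 = 0.883.

0.883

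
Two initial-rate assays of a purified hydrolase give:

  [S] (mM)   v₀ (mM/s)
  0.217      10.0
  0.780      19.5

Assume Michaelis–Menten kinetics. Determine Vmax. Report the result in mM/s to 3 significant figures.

From v = Vmax[S]/(Km+[S]), each point gives Vmax = v(Km+[S])/[S].
Equating: 10.0(Km+0.217)/0.217 = 19.5(Km+0.780)/0.780.
46.08·Km + 10.0 = 25.00·Km + 19.5, so (46.08 − 25.00)·Km = 19.5 − 10.0.
Km = 9.500/21.08 = 0.451 mM; then Vmax = 10.0(0.451+0.217)/0.217 = 30.8 mM/s.

30.8 mM/s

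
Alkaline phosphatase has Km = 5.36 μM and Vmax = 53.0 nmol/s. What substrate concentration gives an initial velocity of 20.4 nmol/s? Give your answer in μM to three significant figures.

Rearranging v = Vmax[S]/(Km+[S]) gives [S] = Km·v/(Vmax − v).
[S] = 5.36 × 20.4 / (53.0 − 20.4) = 109.3/32.60 = 3.35 μM.

3.35 μM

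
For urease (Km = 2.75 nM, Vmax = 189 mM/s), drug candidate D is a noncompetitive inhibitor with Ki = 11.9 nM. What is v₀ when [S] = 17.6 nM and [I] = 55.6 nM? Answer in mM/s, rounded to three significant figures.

With α = 1 + [I]/Ki = 1 + 55.6/11.9 = 5.672, the noncompetitive rate law is v = (Vmax/α)·[S] / (Km + [S]).
v = (189/5.672)×17.6 / (2.75 + 17.6) = 586.4/20.35 = 28.8 mM/s.

28.8 mM/s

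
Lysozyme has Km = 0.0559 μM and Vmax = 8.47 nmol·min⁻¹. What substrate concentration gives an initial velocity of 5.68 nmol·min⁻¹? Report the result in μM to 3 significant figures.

0.114 μM

The required fractional saturation is v/Vmax = 5.68/8.47 = 0.6706.
Then [S]/(Km+[S]) = 0.6706 ⇒ [S] = 0.0559 × 0.6706/(1 − 0.6706) = 0.114 μM.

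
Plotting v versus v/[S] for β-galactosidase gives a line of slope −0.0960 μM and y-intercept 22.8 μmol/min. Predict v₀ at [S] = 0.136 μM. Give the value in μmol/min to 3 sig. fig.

13.4 μmol/min

In the Eadie–Hofstee form v = Vmax − Km·(v/[S]), the slope is −Km and the intercept is Vmax, so Km = 0.0960 μM and Vmax = 22.8 μmol/min.
v = 22.8 × 0.136/(0.0960 + 0.136) = 13.4 μmol/min.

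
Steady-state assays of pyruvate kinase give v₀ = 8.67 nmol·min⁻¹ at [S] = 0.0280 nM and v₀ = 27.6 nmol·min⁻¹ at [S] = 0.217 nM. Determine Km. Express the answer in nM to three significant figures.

In reciprocal form, 1/v = (Km/Vmax)·(1/[S]) + 1/Vmax. The two points give (1/[S], 1/v) = (35.71, 0.1153) and (4.608, 0.03623).
Slope = (0.1153 − 0.03623)/(35.71 − 4.608) = 0.002543; intercept = 0.1153 − 0.002543×35.71 = 0.02451.
Vmax = 1/intercept = 40.8 nmol·min⁻¹; Km = slope × Vmax = 0.002543 × 40.8 = 0.104 nM.

0.104 nM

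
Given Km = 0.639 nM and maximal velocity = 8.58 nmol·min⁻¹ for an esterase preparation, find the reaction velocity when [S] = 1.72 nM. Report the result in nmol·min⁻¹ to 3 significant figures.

6.26 nmol·min⁻¹

v = Vmax·[S]/(Km + [S]) = 8.58 × 1.72 / (0.639 + 1.72)
  = 14.76 / 2.359 = 6.26 nmol·min⁻¹.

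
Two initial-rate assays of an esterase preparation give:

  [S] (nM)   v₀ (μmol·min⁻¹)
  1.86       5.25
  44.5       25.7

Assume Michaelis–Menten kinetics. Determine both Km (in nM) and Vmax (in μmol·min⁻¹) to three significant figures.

Km = 9.11 nM; Vmax = 31.0 μmol·min⁻¹

From v = Vmax[S]/(Km+[S]), each point gives Vmax = v(Km+[S])/[S].
Equating: 5.25(Km+1.86)/1.86 = 25.7(Km+44.5)/44.5.
2.823·Km + 5.25 = 0.5775·Km + 25.7, so (2.823 − 0.5775)·Km = 25.7 − 5.25.
Km = 20.45/2.245 = 9.11 nM; then Vmax = 5.25(9.11+1.86)/1.86 = 31.0 μmol·min⁻¹.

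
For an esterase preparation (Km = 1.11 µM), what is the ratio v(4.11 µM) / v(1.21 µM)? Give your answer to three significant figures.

1.51

The fractional saturations are [S]/(Km+[S]) = 1.21/2.320 = 0.5216 and 4.11/5.220 = 0.7874.
v₂/v₁ is just their ratio: 0.7874/0.5216 = 1.51.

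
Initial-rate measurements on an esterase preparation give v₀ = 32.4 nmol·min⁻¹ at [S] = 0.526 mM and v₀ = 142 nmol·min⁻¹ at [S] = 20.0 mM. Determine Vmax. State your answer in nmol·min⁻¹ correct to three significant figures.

In reciprocal form, 1/v = (Km/Vmax)·(1/[S]) + 1/Vmax. The two points give (1/[S], 1/v) = (1.901, 0.03086) and (0.05000, 0.007042).
Slope = (0.03086 − 0.007042)/(1.901 − 0.05000) = 0.01287; intercept = 0.03086 − 0.01287×1.901 = 0.006399.
Vmax = 1/intercept = 156 nmol·min⁻¹; Km = slope × Vmax = 0.01287 × 156 = 2.01 mM.

156 nmol·min⁻¹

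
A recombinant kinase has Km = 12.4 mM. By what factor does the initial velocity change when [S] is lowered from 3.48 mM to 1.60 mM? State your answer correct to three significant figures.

The fractional saturations are [S]/(Km+[S]) = 3.48/15.88 = 0.2191 and 1.60/14.00 = 0.1143.
v₂/v₁ is just their ratio: 0.1143/0.2191 = 0.522.

0.522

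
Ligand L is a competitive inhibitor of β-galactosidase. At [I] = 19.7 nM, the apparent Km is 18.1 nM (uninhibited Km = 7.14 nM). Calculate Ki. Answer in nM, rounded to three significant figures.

Competitive: Km,app = α·Km with α = 1 + [I]/Ki.
α = Km,app/Km = 18.1/7.14 = 2.535.
Since α = 1 + [I]/Ki, [I]/Ki = 2.535 − 1 = 1.535 and Ki = 19.7/1.535 = 12.8 nM.

12.8 nM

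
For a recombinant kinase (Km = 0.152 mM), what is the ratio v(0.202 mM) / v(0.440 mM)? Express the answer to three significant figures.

0.768

The fractional saturations are [S]/(Km+[S]) = 0.440/0.5920 = 0.7432 and 0.202/0.3540 = 0.5706.
v₂/v₁ is just their ratio: 0.5706/0.7432 = 0.768.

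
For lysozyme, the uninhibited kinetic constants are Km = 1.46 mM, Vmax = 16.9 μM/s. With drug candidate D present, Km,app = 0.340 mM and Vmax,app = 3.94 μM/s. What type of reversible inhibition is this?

Both Km and Vmax decrease by the same factor (~4.29-fold) — characteristic of uncompetitive inhibition.

uncompetitive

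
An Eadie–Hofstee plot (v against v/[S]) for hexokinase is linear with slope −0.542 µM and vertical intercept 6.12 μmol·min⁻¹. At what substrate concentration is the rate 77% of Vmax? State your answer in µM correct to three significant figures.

1.81 µM

The Eadie–Hofstee slope gives Km = 0.542 µM (slope = −Km).
v/Vmax = [S]/(Km+[S]) = 0.77 ⇒ [S] = Km·0.77/(1−0.77) = 0.542 × 3.348 = 1.81 µM.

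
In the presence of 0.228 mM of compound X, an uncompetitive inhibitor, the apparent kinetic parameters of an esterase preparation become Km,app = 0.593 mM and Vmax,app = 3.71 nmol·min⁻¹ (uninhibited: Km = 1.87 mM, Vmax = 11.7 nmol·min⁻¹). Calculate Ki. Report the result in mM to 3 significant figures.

Uncompetitive: Vmax,app = Vmax/α (and Km,app = Km/α) with α = 1 + [I]/Ki.
α = Vmax/Vmax,app = 11.7/3.71 = 3.154.
Ki = [I]/(α − 1) = 0.228/2.154 = 0.106 mM.

0.106 mM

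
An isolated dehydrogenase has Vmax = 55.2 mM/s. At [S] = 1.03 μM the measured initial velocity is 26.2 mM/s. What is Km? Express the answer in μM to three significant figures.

1.14 μM

v/Vmax = 26.2/55.2 = 0.4746 = [S]/(Km+[S]).
So Km + [S] = [S]/0.4746 = 2.170 μM, giving Km = 2.170 − 1.03 = 1.14 μM.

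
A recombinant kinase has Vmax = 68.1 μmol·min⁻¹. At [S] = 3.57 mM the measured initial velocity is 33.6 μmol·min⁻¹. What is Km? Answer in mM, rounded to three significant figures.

3.67 mM

From v = Vmax[S]/(Km+[S]), Km = [S](Vmax − v)/v.
Km = 3.57 × (68.1 − 33.6) / 33.6 = 123.2/33.6 = 3.67 mM.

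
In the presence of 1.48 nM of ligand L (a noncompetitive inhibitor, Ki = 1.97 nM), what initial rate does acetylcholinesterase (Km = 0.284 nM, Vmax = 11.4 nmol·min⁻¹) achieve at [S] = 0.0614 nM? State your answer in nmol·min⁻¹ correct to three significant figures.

α = 1 + [I]/Ki = 1 + 1.48/1.97 = 1.751.
For a noncompetitive inhibitor, Vmax is reduced to Vmax/α while Km is unchanged: Km,app = 0.284 nM, Vmax,app = 6.51 nmol·min⁻¹.
v = Vmax,app·[S]/(Km,app + [S]) = 6.51 × 0.0614/(0.284 + 0.0614) = 1.16 nmol·min⁻¹.

1.16 nmol·min⁻¹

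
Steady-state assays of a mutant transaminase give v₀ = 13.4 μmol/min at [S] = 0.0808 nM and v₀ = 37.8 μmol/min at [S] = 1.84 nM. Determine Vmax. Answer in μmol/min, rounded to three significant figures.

In reciprocal form, 1/v = (Km/Vmax)·(1/[S]) + 1/Vmax. The two points give (1/[S], 1/v) = (12.38, 0.07463) and (0.5435, 0.02646).
Slope = (0.07463 − 0.02646)/(12.38 − 0.5435) = 0.004071; intercept = 0.07463 − 0.004071×12.38 = 0.02424.
Vmax = 1/intercept = 41.2 μmol/min; Km = slope × Vmax = 0.004071 × 41.2 = 0.168 nM.

41.2 μmol/min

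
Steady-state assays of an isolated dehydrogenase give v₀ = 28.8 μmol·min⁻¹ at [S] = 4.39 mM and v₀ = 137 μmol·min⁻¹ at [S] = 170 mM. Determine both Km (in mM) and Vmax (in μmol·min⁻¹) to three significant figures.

Km = 18.8 mM; Vmax = 152 μmol·min⁻¹

From v = Vmax[S]/(Km+[S]), each point gives Vmax = v(Km+[S])/[S].
Equating: 28.8(Km+4.39)/4.39 = 137(Km+170)/170.
6.560·Km + 28.8 = 0.8059·Km + 137, so (6.560 − 0.8059)·Km = 137 − 28.8.
Km = 108.2/5.754 = 18.8 mM; then Vmax = 28.8(18.8+4.39)/4.39 = 152 μmol·min⁻¹.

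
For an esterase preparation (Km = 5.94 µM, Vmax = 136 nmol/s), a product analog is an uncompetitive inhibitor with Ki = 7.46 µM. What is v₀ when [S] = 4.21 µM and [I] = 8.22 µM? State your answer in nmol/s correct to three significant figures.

38.7 nmol/s

With α = 1 + [I]/Ki = 1 + 8.22/7.46 = 2.102, the uncompetitive rate law is v = (Vmax/α)·[S] / (Km/α + [S]).
v = (136/2.102)×4.21 / (5.94/2.102 + 4.21) = 272.4/7.036 = 38.7 nmol/s.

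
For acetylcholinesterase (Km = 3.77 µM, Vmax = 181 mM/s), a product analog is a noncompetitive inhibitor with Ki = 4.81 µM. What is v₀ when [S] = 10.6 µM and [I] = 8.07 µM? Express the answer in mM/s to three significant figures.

α = 1 + [I]/Ki = 1 + 8.07/4.81 = 2.678.
For a noncompetitive inhibitor, Vmax is reduced to Vmax/α while Km is unchanged: Km,app = 3.77 µM, Vmax,app = 67.6 mM/s.
v = Vmax,app·[S]/(Km,app + [S]) = 67.6 × 10.6/(3.77 + 10.6) = 49.9 mM/s.

49.9 mM/s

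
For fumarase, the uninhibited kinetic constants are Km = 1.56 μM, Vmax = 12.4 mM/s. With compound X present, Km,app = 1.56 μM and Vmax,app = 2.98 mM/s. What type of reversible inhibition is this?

noncompetitive

Vmax decreases (12.4 → 2.98 mM/s) while Km is unchanged — pure noncompetitive inhibition.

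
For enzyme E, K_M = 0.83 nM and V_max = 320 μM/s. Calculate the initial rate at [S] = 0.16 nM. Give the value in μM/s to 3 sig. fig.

51.7 μM/s

[S]/(Km+[S]) = 0.16/0.9900 = 0.1616, the fractional saturation.
v = 0.1616 × Vmax = 0.1616 × 320 = 51.7 μM/s.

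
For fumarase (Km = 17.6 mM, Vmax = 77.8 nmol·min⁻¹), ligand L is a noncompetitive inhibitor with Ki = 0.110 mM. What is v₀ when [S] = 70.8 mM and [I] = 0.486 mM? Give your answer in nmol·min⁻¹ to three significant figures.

11.5 nmol·min⁻¹

α = 1 + [I]/Ki = 1 + 0.486/0.110 = 5.418.
For a noncompetitive inhibitor, Vmax is reduced to Vmax/α while Km is unchanged: Km,app = 17.6 mM, Vmax,app = 14.4 nmol·min⁻¹.
v = Vmax,app·[S]/(Km,app + [S]) = 14.4 × 70.8/(17.6 + 70.8) = 11.5 nmol·min⁻¹.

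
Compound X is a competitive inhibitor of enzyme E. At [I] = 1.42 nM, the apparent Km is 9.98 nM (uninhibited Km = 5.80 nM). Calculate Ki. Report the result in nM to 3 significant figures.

1.97 nM

Competitive: Km,app = α·Km with α = 1 + [I]/Ki.
α = Km,app/Km = 9.98/5.80 = 1.721.
Ki = [I]/(α − 1) = 1.42/0.7207 = 1.97 nM.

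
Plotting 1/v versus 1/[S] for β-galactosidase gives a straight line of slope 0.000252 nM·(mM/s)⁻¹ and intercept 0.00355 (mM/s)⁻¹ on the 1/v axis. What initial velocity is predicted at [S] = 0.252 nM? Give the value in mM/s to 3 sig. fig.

220 mM/s

The y-intercept is 1/Vmax, so Vmax = 1/0.00355 = 282 mM/s.
The slope is Km/Vmax, so Km = 0.000252 × 282 = 0.0710 nM.
Then v = 282 × 0.252/(0.0710 + 0.252) = 220 mM/s.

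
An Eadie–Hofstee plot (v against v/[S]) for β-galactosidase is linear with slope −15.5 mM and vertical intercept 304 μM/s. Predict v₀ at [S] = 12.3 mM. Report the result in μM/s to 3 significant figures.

In the Eadie–Hofstee form v = Vmax − Km·(v/[S]), the slope is −Km and the intercept is Vmax, so Km = 15.5 mM and Vmax = 304 μM/s.
v = 304 × 12.3/(15.5 + 12.3) = 135 μM/s.

135 μM/s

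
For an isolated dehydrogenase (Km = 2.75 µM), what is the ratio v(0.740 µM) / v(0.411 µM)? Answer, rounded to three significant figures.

1.63

Since Vmax cancels, v₂/v₁ = [S]₂(Km+[S]₁) / [S]₁(Km+[S]₂).
= 0.740×(2.75+0.411) / (0.411×(2.75+0.740)) = 2.339/1.434 = 1.63.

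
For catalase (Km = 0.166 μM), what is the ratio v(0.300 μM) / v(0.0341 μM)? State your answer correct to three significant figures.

3.78

Since Vmax cancels, v₂/v₁ = [S]₂(Km+[S]₁) / [S]₁(Km+[S]₂).
= 0.300×(0.166+0.0341) / (0.0341×(0.166+0.300)) = 0.06003/0.01589 = 3.78.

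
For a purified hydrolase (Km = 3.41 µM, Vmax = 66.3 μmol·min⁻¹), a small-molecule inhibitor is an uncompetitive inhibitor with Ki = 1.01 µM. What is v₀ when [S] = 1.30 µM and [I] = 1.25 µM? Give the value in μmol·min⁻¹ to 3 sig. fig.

With α = 1 + [I]/Ki = 1 + 1.25/1.01 = 2.238, the uncompetitive rate law is v = (Vmax/α)·[S] / (Km/α + [S]).
v = (66.3/2.238)×1.30 / (3.41/2.238 + 1.30) = 38.52/2.824 = 13.6 μmol·min⁻¹.

13.6 μmol·min⁻¹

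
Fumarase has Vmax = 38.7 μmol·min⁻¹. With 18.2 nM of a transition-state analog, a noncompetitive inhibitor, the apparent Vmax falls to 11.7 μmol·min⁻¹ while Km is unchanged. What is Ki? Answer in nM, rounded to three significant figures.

Noncompetitive: Vmax,app = Vmax/α with α = 1 + [I]/Ki.
α = Vmax/Vmax,app = 38.7/11.7 = 3.308.
Since α = 1 + [I]/Ki, [I]/Ki = 3.308 − 1 = 2.308 and Ki = 18.2/2.308 = 7.89 nM.

7.89 nM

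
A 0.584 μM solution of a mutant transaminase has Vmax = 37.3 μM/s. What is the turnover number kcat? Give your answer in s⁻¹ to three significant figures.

kcat = Vmax/[E]total = 37.3 μM/s / 0.584 μM = 63.9 s⁻¹.

63.9 s⁻¹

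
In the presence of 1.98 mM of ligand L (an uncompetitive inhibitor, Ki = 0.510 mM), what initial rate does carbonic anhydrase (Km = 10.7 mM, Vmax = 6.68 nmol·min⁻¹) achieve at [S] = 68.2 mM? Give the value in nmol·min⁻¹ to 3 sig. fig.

α = 1 + [I]/Ki = 1 + 1.98/0.510 = 4.882.
For an uncompetitive inhibitor, both parameters are divided by α, giving Vmax/α and Km/α: Km,app = 2.19 mM, Vmax,app = 1.37 nmol·min⁻¹.
v = Vmax,app·[S]/(Km,app + [S]) = 1.37 × 68.2/(2.19 + 68.2) = 1.33 nmol·min⁻¹.

1.33 nmol·min⁻¹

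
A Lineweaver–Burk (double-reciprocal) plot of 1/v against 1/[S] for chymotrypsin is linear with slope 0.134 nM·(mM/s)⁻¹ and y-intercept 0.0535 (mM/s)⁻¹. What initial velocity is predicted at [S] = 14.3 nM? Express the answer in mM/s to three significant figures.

15.9 mM/s

The y-intercept is 1/Vmax, so Vmax = 1/0.0535 = 18.7 mM/s.
The slope is Km/Vmax, so Km = 0.134 × 18.7 = 2.50 nM.
Then v = 18.7 × 14.3/(2.50 + 14.3) = 15.9 mM/s.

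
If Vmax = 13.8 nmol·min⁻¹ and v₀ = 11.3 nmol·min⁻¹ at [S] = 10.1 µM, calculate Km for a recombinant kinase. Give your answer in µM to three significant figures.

2.23 µM

v/Vmax = 11.3/13.8 = 0.8188 = [S]/(Km+[S]).
So Km + [S] = [S]/0.8188 = 12.33 µM, giving Km = 12.33 − 10.1 = 2.23 µM.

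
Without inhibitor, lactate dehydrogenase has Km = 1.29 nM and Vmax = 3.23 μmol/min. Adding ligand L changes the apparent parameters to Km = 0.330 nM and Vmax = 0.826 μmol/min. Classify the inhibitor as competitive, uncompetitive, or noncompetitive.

Both Km and Vmax decrease by the same factor (~3.91-fold) — characteristic of uncompetitive inhibition.

uncompetitive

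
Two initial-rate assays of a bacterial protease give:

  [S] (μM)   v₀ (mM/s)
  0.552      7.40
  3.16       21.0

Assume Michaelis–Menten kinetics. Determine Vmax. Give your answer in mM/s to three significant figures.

34.4 mM/s

From v = Vmax[S]/(Km+[S]), each point gives Vmax = v(Km+[S])/[S].
Equating: 7.40(Km+0.552)/0.552 = 21.0(Km+3.16)/3.16.
13.41·Km + 7.40 = 6.646·Km + 21.0, so (13.41 − 6.646)·Km = 21.0 − 7.40.
Km = 13.60/6.760 = 2.01 μM; then Vmax = 7.40(2.01+0.552)/0.552 = 34.4 mM/s.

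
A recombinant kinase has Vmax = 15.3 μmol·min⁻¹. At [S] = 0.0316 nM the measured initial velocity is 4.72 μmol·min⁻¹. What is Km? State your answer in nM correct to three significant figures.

v/Vmax = 4.72/15.3 = 0.3085 = [S]/(Km+[S]).
So Km + [S] = [S]/0.3085 = 0.1024 nM, giving Km = 0.1024 − 0.0316 = 0.0708 nM.

0.0708 nM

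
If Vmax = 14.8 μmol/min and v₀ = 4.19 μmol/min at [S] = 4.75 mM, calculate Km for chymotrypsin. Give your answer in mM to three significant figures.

12.0 mM

From v = Vmax[S]/(Km+[S]), Km = [S](Vmax − v)/v.
Km = 4.75 × (14.8 − 4.19) / 4.19 = 50.40/4.19 = 12.0 mM.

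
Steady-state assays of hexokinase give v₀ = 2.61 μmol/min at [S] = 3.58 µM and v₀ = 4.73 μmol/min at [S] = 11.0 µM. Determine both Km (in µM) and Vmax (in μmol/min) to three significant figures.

From v = Vmax[S]/(Km+[S]), each point gives Vmax = v(Km+[S])/[S].
Equating: 2.61(Km+3.58)/3.58 = 4.73(Km+11.0)/11.0.
0.7291·Km + 2.61 = 0.4300·Km + 4.73, so (0.7291 − 0.4300)·Km = 4.73 − 2.61.
Km = 2.120/0.2991 = 7.09 µM; then Vmax = 2.61(7.09+3.58)/3.58 = 7.78 μmol/min.

Km = 7.09 µM; Vmax = 7.78 μmol/min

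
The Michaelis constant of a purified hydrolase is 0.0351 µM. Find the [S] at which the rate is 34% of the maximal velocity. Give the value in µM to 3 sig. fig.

0.0181 µM

v/Vmax = [S]/(Km+[S]) = 0.34, so [S] = Km·0.34/(1 − 0.34) = 0.0351 × 0.5152.
[S] = 0.0181 µM.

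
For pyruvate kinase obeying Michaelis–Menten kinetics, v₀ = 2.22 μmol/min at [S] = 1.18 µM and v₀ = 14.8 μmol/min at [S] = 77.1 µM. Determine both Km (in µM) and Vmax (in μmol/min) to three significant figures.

From v = Vmax[S]/(Km+[S]), each point gives Vmax = v(Km+[S])/[S].
Equating: 2.22(Km+1.18)/1.18 = 14.8(Km+77.1)/77.1.
1.881·Km + 2.22 = 0.1920·Km + 14.8, so (1.881 − 0.1920)·Km = 14.8 − 2.22.
Km = 12.58/1.689 = 7.45 µM; then Vmax = 2.22(7.45+1.18)/1.18 = 16.2 μmol/min.

Km = 7.45 µM; Vmax = 16.2 μmol/min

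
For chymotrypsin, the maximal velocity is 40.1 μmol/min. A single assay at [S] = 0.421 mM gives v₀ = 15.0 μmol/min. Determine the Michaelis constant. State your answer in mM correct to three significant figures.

0.704 mM

v/Vmax = 15.0/40.1 = 0.3741 = [S]/(Km+[S]).
So Km + [S] = [S]/0.3741 = 1.125 mM, giving Km = 1.125 − 0.421 = 0.704 mM.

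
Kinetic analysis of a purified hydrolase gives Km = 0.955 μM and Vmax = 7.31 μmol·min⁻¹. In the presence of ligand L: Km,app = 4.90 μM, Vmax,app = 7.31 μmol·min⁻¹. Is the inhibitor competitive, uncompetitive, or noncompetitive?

Km increases (0.955 → 4.90 μM) while Vmax is unchanged — the hallmark of competitive inhibition.

competitive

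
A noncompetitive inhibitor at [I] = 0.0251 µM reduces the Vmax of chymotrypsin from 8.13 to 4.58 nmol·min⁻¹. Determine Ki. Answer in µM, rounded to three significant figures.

Noncompetitive: Vmax,app = Vmax/α with α = 1 + [I]/Ki.
α = Vmax/Vmax,app = 8.13/4.58 = 1.775.
Since α = 1 + [I]/Ki, [I]/Ki = 1.775 − 1 = 0.7751 and Ki = 0.0251/0.7751 = 0.0324 µM.

0.0324 µM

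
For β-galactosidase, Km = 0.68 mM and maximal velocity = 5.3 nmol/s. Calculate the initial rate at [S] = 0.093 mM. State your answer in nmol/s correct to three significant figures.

0.638 nmol/s

v = Vmax·[S]/(Km + [S]) = 5.3 × 0.093 / (0.68 + 0.093)
  = 0.4929 / 0.7730 = 0.638 nmol/s.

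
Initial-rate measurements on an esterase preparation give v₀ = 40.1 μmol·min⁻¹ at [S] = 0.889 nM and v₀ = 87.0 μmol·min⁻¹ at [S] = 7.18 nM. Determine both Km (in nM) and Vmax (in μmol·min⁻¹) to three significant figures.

From v = Vmax[S]/(Km+[S]), each point gives Vmax = v(Km+[S])/[S].
Equating: 40.1(Km+0.889)/0.889 = 87.0(Km+7.18)/7.18.
45.11·Km + 40.1 = 12.12·Km + 87.0, so (45.11 − 12.12)·Km = 87.0 − 40.1.
Km = 46.90/32.99 = 1.42 nM; then Vmax = 40.1(1.42+0.889)/0.889 = 104 μmol·min⁻¹.

Km = 1.42 nM; Vmax = 104 μmol·min⁻¹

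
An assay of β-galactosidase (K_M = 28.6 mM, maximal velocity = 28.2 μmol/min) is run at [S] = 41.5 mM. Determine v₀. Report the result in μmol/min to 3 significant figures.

v = Vmax·[S]/(Km + [S]) = 28.2 × 41.5 / (28.6 + 41.5)
  = 1170 / 70.10 = 16.7 μmol/min.

16.7 μmol/min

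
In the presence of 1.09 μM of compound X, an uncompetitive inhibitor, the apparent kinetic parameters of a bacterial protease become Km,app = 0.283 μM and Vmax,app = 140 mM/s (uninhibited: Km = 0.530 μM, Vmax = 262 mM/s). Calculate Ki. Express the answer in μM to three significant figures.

1.25 μM

Uncompetitive: Vmax,app = Vmax/α (and Km,app = Km/α) with α = 1 + [I]/Ki.
α = Vmax/Vmax,app = 262/140 = 1.871.
Since α = 1 + [I]/Ki, [I]/Ki = 1.871 − 1 = 0.8714 and Ki = 1.09/0.8714 = 1.25 μM.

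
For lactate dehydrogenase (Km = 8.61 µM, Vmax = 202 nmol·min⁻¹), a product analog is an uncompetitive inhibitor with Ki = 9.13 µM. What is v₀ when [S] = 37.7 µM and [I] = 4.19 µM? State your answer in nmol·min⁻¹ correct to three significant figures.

120 nmol·min⁻¹

With α = 1 + [I]/Ki = 1 + 4.19/9.13 = 1.459, the uncompetitive rate law is v = (Vmax/α)·[S] / (Km/α + [S]).
v = (202/1.459)×37.7 / (8.61/1.459 + 37.7) = 5220/43.60 = 120 nmol·min⁻¹.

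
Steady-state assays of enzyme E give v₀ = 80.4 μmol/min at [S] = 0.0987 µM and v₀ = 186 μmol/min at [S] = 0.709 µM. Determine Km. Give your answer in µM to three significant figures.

In reciprocal form, 1/v = (Km/Vmax)·(1/[S]) + 1/Vmax. The two points give (1/[S], 1/v) = (10.13, 0.01244) and (1.410, 0.005376).
Slope = (0.01244 − 0.005376)/(10.13 − 1.410) = 0.0008097; intercept = 0.01244 − 0.0008097×10.13 = 0.004234.
Vmax = 1/intercept = 236 μmol/min; Km = slope × Vmax = 0.0008097 × 236 = 0.191 µM.

0.191 µM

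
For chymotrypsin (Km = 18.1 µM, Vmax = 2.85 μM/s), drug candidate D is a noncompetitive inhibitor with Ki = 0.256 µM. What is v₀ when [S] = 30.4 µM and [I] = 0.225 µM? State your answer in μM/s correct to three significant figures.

With α = 1 + [I]/Ki = 1 + 0.225/0.256 = 1.879, the noncompetitive rate law is v = (Vmax/α)·[S] / (Km + [S]).
v = (2.85/1.879)×30.4 / (18.1 + 30.4) = 46.11/48.50 = 0.951 μM/s.

0.951 μM/s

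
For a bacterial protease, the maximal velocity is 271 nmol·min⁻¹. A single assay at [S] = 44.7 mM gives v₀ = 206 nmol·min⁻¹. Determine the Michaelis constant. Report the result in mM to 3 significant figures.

14.1 mM

v/Vmax = 206/271 = 0.7601 = [S]/(Km+[S]).
So Km + [S] = [S]/0.7601 = 58.80 mM, giving Km = 58.80 − 44.7 = 14.1 mM.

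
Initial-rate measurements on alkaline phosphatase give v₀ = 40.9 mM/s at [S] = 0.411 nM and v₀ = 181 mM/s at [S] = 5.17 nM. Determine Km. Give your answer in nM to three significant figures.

2.17 nM

From v = Vmax[S]/(Km+[S]), each point gives Vmax = v(Km+[S])/[S].
Equating: 40.9(Km+0.411)/0.411 = 181(Km+5.17)/5.17.
99.51·Km + 40.9 = 35.01·Km + 181, so (99.51 − 35.01)·Km = 181 − 40.9.
Km = 140.1/64.50 = 2.17 nM; then Vmax = 40.9(2.17+0.411)/0.411 = 257 mM/s.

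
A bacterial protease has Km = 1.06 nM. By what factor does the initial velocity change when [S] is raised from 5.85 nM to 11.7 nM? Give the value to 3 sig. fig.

The fractional saturations are [S]/(Km+[S]) = 5.85/6.910 = 0.8466 and 11.7/12.76 = 0.9169.
v₂/v₁ is just their ratio: 0.9169/0.8466 = 1.08.

1.08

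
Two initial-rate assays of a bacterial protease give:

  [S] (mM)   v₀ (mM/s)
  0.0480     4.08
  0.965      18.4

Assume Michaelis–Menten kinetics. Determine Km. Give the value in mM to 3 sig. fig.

From v = Vmax[S]/(Km+[S]), each point gives Vmax = v(Km+[S])/[S].
Equating: 4.08(Km+0.0480)/0.0480 = 18.4(Km+0.965)/0.965.
85.00·Km + 4.08 = 19.07·Km + 18.4, so (85.00 − 19.07)·Km = 18.4 − 4.08.
Km = 14.32/65.93 = 0.217 mM; then Vmax = 4.08(0.217+0.0480)/0.0480 = 22.5 mM/s.

0.217 mM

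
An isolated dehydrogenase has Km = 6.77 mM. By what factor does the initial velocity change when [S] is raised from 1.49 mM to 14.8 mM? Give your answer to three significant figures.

3.80

Since Vmax cancels, v₂/v₁ = [S]₂(Km+[S]₁) / [S]₁(Km+[S]₂).
= 14.8×(6.77+1.49) / (1.49×(6.77+14.8)) = 122.2/32.14 = 3.80.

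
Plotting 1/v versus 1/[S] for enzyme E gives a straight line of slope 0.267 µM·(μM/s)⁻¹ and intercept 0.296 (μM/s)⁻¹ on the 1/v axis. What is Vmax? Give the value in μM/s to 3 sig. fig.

3.38 μM/s

The y-intercept of a Lineweaver–Burk plot equals 1/Vmax, so Vmax = 1/0.296 = 3.38 μM/s.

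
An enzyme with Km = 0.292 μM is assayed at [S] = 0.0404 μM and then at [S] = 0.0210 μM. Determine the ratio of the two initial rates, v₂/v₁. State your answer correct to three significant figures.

Since Vmax cancels, v₂/v₁ = [S]₂(Km+[S]₁) / [S]₁(Km+[S]₂).
= 0.0210×(0.292+0.0404) / (0.0404×(0.292+0.0210)) = 0.006980/0.01265 = 0.552.

0.552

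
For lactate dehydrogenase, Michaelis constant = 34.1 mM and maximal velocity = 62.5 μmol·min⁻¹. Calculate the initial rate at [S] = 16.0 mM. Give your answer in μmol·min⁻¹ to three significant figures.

[S]/(Km+[S]) = 16.0/50.10 = 0.3194, the fractional saturation.
v = 0.3194 × Vmax = 0.3194 × 62.5 = 20.0 μmol·min⁻¹.

20.0 μmol·min⁻¹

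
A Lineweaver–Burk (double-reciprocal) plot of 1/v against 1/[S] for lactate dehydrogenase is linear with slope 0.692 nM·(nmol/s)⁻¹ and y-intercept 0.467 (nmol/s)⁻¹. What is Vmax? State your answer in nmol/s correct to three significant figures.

2.14 nmol/s

The y-intercept of a Lineweaver–Burk plot equals 1/Vmax, so Vmax = 1/0.467 = 2.14 nmol/s.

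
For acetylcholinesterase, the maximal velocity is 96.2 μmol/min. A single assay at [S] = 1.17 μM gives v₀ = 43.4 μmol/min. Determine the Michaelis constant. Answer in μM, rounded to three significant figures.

1.42 μM

From v = Vmax[S]/(Km+[S]), Km = [S](Vmax − v)/v.
Km = 1.17 × (96.2 − 43.4) / 43.4 = 61.78/43.4 = 1.42 μM.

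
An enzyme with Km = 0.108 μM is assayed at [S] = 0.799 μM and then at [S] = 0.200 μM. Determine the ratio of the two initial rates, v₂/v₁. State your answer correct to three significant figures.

0.737

The fractional saturations are [S]/(Km+[S]) = 0.799/0.9070 = 0.8809 and 0.200/0.3080 = 0.6494.
v₂/v₁ is just their ratio: 0.6494/0.8809 = 0.737.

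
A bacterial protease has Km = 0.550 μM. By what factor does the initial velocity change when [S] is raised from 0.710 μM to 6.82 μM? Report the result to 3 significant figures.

The fractional saturations are [S]/(Km+[S]) = 0.710/1.260 = 0.5635 and 6.82/7.370 = 0.9254.
v₂/v₁ is just their ratio: 0.9254/0.5635 = 1.64.

1.64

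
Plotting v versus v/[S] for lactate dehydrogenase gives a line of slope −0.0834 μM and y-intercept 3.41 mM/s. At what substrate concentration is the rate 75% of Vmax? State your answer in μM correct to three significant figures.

0.250 μM

The Eadie–Hofstee slope gives Km = 0.0834 μM (slope = −Km).
v/Vmax = [S]/(Km+[S]) = 0.75 ⇒ [S] = Km·0.75/(1−0.75) = 0.0834 × 3.000 = 0.250 μM.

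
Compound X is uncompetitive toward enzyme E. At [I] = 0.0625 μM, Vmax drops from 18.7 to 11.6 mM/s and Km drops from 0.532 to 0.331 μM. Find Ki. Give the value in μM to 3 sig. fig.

0.102 μM

Uncompetitive: Vmax,app = Vmax/α (and Km,app = Km/α) with α = 1 + [I]/Ki.
α = Vmax/Vmax,app = 18.7/11.6 = 1.612.
Ki = [I]/(α − 1) = 0.0625/0.6121 = 0.102 μM.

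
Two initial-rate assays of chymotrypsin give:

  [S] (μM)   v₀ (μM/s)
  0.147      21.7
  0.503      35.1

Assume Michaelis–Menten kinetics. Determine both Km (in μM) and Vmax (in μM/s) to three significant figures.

In reciprocal form, 1/v = (Km/Vmax)·(1/[S]) + 1/Vmax. The two points give (1/[S], 1/v) = (6.803, 0.04608) and (1.988, 0.02849).
Slope = (0.04608 − 0.02849)/(6.803 − 1.988) = 0.003654; intercept = 0.04608 − 0.003654×6.803 = 0.02123.
Vmax = 1/intercept = 47.1 μM/s; Km = slope × Vmax = 0.003654 × 47.1 = 0.172 μM.

Km = 0.172 μM; Vmax = 47.1 μM/s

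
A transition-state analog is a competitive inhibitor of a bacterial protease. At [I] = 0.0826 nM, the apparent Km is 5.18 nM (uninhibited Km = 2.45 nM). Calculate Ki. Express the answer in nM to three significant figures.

0.0741 nM

Competitive: Km,app = α·Km with α = 1 + [I]/Ki.
α = Km,app/Km = 5.18/2.45 = 2.114.
Since α = 1 + [I]/Ki, [I]/Ki = 2.114 − 1 = 1.114 and Ki = 0.0826/1.114 = 0.0741 nM.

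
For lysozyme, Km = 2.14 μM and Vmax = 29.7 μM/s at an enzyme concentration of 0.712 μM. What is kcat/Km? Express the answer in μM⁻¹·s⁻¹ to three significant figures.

kcat = Vmax/[E]total = 29.7/0.712 = 41.7 s⁻¹.
kcat/Km = 41.7/2.14 = 19.5 μM⁻¹·s⁻¹.

19.5 μM⁻¹·s⁻¹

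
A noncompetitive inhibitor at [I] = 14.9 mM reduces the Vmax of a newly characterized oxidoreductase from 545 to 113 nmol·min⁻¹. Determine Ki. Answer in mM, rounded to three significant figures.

Noncompetitive: Vmax,app = Vmax/α with α = 1 + [I]/Ki.
α = Vmax/Vmax,app = 545/113 = 4.823.
Since α = 1 + [I]/Ki, [I]/Ki = 4.823 − 1 = 3.823 and Ki = 14.9/3.823 = 3.90 mM.

3.90 mM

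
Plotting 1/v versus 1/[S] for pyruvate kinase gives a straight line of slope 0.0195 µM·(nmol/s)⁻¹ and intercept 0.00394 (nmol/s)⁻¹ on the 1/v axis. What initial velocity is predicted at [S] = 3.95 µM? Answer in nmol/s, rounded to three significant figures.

113 nmol/s

The y-intercept is 1/Vmax, so Vmax = 1/0.00394 = 254 nmol/s.
The slope is Km/Vmax, so Km = 0.0195 × 254 = 4.95 µM.
Then v = 254 × 3.95/(4.95 + 3.95) = 113 nmol/s.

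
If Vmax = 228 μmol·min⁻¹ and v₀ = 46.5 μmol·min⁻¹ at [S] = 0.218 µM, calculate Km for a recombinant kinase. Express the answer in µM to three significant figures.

From v = Vmax[S]/(Km+[S]), Km = [S](Vmax − v)/v.
Km = 0.218 × (228 − 46.5) / 46.5 = 39.57/46.5 = 0.851 µM.

0.851 µM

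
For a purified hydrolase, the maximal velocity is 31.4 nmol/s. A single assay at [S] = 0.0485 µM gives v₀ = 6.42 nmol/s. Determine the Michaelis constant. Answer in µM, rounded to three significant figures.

0.189 µM

v/Vmax = 6.42/31.4 = 0.2045 = [S]/(Km+[S]).
So Km + [S] = [S]/0.2045 = 0.2372 µM, giving Km = 0.2372 − 0.0485 = 0.189 µM.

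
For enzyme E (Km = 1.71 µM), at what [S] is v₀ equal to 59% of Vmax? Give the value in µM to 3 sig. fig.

2.46 µM

v/Vmax = [S]/(Km+[S]) = 0.59, so [S] = Km·0.59/(1 − 0.59) = 1.71 × 1.439.
[S] = 2.46 µM.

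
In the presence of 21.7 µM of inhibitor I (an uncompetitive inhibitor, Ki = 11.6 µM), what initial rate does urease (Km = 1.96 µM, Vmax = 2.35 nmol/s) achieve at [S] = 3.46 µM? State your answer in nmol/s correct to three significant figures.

0.684 nmol/s

With α = 1 + [I]/Ki = 1 + 21.7/11.6 = 2.871, the uncompetitive rate law is v = (Vmax/α)·[S] / (Km/α + [S]).
v = (2.35/2.871)×3.46 / (1.96/2.871 + 3.46) = 2.832/4.143 = 0.684 nmol/s.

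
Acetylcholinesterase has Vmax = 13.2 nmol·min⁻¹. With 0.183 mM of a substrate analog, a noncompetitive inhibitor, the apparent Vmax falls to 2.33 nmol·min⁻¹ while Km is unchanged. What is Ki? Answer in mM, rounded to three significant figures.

0.0392 mM

Noncompetitive: Vmax,app = Vmax/α with α = 1 + [I]/Ki.
α = Vmax/Vmax,app = 13.2/2.33 = 5.665.
Ki = [I]/(α − 1) = 0.183/4.665 = 0.0392 mM.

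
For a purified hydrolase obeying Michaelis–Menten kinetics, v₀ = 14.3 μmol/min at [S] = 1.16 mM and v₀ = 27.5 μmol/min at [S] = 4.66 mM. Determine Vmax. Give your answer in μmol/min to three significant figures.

In reciprocal form, 1/v = (Km/Vmax)·(1/[S]) + 1/Vmax. The two points give (1/[S], 1/v) = (0.8621, 0.06993) and (0.2146, 0.03636).
Slope = (0.06993 − 0.03636)/(0.8621 − 0.2146) = 0.05184; intercept = 0.06993 − 0.05184×0.8621 = 0.02524.
Vmax = 1/intercept = 39.6 μmol/min; Km = slope × Vmax = 0.05184 × 39.6 = 2.05 mM.

39.6 μmol/min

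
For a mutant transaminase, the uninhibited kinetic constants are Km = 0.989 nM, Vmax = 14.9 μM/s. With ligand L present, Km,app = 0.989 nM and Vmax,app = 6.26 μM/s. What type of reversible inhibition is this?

noncompetitive

Vmax decreases (14.9 → 6.26 μM/s) while Km is unchanged — pure noncompetitive inhibition.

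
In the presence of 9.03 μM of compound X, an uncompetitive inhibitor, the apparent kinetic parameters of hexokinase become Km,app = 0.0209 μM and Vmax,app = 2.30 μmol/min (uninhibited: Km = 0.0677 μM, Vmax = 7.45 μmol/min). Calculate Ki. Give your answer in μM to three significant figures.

4.03 μM

Uncompetitive: Vmax,app = Vmax/α (and Km,app = Km/α) with α = 1 + [I]/Ki.
α = Vmax/Vmax,app = 7.45/2.30 = 3.239.
Since α = 1 + [I]/Ki, [I]/Ki = 3.239 − 1 = 2.239 and Ki = 9.03/2.239 = 4.03 μM.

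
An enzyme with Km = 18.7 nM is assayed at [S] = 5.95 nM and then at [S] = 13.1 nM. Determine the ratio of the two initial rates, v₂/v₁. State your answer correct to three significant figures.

The fractional saturations are [S]/(Km+[S]) = 5.95/24.65 = 0.2414 and 13.1/31.80 = 0.4119.
v₂/v₁ is just their ratio: 0.4119/0.2414 = 1.71.

1.71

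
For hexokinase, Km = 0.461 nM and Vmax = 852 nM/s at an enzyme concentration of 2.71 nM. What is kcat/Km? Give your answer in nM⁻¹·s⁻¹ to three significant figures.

682 nM⁻¹·s⁻¹

kcat = Vmax/[E]total = 852/2.71 = 314 s⁻¹.
kcat/Km = 314/0.461 = 682 nM⁻¹·s⁻¹.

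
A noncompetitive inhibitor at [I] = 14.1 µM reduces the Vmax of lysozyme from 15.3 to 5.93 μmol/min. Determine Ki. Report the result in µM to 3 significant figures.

8.92 µM

Noncompetitive: Vmax,app = Vmax/α with α = 1 + [I]/Ki.
α = Vmax/Vmax,app = 15.3/5.93 = 2.580.
Ki = [I]/(α − 1) = 14.1/1.580 = 8.92 µM.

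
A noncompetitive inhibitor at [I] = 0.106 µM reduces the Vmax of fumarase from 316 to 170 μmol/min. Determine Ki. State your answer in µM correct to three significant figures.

Noncompetitive: Vmax,app = Vmax/α with α = 1 + [I]/Ki.
α = Vmax/Vmax,app = 316/170 = 1.859.
Since α = 1 + [I]/Ki, [I]/Ki = 1.859 − 1 = 0.8588 and Ki = 0.106/0.8588 = 0.123 µM.

0.123 µM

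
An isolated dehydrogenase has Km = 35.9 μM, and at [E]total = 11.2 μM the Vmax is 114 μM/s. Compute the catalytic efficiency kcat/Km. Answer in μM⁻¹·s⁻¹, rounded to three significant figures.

0.284 μM⁻¹·s⁻¹

kcat = Vmax/[E]total = 114/11.2 = 10.2 s⁻¹.
kcat/Km = 10.2/35.9 = 0.284 μM⁻¹·s⁻¹.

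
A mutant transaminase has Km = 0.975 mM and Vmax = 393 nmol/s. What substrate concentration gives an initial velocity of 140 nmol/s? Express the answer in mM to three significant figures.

0.540 mM

The required fractional saturation is v/Vmax = 140/393 = 0.3562.
Then [S]/(Km+[S]) = 0.3562 ⇒ [S] = 0.975 × 0.3562/(1 − 0.3562) = 0.540 mM.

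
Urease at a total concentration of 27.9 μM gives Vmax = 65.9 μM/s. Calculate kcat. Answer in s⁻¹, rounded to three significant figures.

kcat = Vmax/[E]total = 65.9 μM/s / 27.9 μM = 2.36 s⁻¹.

2.36 s⁻¹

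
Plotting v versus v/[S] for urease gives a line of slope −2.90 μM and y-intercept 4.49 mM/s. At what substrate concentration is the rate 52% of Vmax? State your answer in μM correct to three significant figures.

The Eadie–Hofstee slope gives Km = 2.90 μM (slope = −Km).
v/Vmax = [S]/(Km+[S]) = 0.52 ⇒ [S] = Km·0.52/(1−0.52) = 2.90 × 1.083 = 3.14 μM.

3.14 μM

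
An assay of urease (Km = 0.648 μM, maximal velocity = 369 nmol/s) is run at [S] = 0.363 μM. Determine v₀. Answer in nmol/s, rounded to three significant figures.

132 nmol/s

v = Vmax·[S]/(Km + [S]) = 369 × 0.363 / (0.648 + 0.363)
  = 133.9 / 1.011 = 132 nmol/s.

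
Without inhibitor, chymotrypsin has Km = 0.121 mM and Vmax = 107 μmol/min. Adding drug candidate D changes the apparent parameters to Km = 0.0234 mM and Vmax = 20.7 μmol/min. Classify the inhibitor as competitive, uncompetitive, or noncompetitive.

Both Km and Vmax decrease by the same factor (~5.18-fold) — characteristic of uncompetitive inhibition.

uncompetitive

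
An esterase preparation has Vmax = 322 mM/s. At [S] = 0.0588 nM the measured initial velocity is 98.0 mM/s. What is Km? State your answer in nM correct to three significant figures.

0.134 nM

v/Vmax = 98.0/322 = 0.3043 = [S]/(Km+[S]).
So Km + [S] = [S]/0.3043 = 0.1932 nM, giving Km = 0.1932 − 0.0588 = 0.134 nM.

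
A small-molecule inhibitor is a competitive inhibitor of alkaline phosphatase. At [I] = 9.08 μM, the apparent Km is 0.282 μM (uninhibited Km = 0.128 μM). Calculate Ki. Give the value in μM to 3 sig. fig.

7.55 μM

Competitive: Km,app = α·Km with α = 1 + [I]/Ki.
α = Km,app/Km = 0.282/0.128 = 2.203.
Ki = [I]/(α − 1) = 9.08/1.203 = 7.55 μM.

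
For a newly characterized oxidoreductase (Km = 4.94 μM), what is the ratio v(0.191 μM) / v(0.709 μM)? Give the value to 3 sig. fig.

Since Vmax cancels, v₂/v₁ = [S]₂(Km+[S]₁) / [S]₁(Km+[S]₂).
= 0.191×(4.94+0.709) / (0.709×(4.94+0.191)) = 1.079/3.638 = 0.297.

0.297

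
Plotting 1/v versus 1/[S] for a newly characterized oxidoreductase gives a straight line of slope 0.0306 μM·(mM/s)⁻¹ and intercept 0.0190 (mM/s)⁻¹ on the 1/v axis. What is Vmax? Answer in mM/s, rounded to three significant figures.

52.6 mM/s

The y-intercept of a Lineweaver–Burk plot equals 1/Vmax, so Vmax = 1/0.0190 = 52.6 mM/s.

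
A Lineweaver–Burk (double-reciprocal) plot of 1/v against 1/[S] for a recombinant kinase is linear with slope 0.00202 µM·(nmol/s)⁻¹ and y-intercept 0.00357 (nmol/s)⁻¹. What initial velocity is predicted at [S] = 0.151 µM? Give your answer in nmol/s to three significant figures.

The y-intercept is 1/Vmax, so Vmax = 1/0.00357 = 280 nmol/s.
The slope is Km/Vmax, so Km = 0.00202 × 280 = 0.566 µM.
Then v = 280 × 0.151/(0.566 + 0.151) = 59.0 nmol/s.

59.0 nmol/s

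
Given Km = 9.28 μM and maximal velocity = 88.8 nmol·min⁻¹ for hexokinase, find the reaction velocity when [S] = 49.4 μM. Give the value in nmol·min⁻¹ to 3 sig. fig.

74.8 nmol·min⁻¹

[S]/(Km+[S]) = 49.4/58.68 = 0.8419, the fractional saturation.
v = 0.8419 × Vmax = 0.8419 × 88.8 = 74.8 nmol·min⁻¹.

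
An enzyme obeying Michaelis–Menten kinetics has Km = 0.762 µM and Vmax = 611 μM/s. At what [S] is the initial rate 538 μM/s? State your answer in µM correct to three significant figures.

The required fractional saturation is v/Vmax = 538/611 = 0.8805.
Then [S]/(Km+[S]) = 0.8805 ⇒ [S] = 0.762 × 0.8805/(1 − 0.8805) = 5.62 µM.

5.62 µM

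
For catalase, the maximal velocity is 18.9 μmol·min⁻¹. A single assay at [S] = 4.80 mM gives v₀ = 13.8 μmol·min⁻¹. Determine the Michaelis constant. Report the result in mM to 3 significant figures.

From v = Vmax[S]/(Km+[S]), Km = [S](Vmax − v)/v.
Km = 4.80 × (18.9 − 13.8) / 13.8 = 24.48/13.8 = 1.77 mM.

1.77 mM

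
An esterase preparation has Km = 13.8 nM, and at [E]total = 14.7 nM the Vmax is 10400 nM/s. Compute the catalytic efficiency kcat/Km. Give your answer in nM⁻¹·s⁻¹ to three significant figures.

kcat = Vmax/[E]total = 10400/14.7 = 707 s⁻¹.
kcat/Km = 707/13.8 = 51.3 nM⁻¹·s⁻¹.

51.3 nM⁻¹·s⁻¹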